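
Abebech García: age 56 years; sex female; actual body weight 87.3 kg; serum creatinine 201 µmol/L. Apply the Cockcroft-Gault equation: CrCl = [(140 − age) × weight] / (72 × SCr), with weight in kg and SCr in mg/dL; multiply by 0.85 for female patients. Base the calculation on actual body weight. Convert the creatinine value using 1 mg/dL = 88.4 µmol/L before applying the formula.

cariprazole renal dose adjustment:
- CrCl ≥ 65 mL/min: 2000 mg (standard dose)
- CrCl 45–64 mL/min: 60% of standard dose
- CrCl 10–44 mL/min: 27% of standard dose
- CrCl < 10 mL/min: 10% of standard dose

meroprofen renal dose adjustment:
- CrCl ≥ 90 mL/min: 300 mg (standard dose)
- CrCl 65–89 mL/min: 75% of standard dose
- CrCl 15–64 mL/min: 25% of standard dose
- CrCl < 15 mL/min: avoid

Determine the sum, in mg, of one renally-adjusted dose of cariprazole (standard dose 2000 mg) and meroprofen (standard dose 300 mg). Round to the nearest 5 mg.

SCr = 201 / 88.4 = 2.274 mg/dL
CrCl = (140 − 56) × 87.3 / (72 × 2.274) × 0.85 = 7333.2 / 163.73 × 0.85 ≈ 38.1 mL/min
CrCl ≈ 38 mL/min.
cariprazole: 10–44 mL/min → 27% of 2000 mg = 540 mg.
meroprofen: 15–64 mL/min → 25% of 300 mg = 75 mg.
Total = 540 + 75 = 615 mg.

615 mg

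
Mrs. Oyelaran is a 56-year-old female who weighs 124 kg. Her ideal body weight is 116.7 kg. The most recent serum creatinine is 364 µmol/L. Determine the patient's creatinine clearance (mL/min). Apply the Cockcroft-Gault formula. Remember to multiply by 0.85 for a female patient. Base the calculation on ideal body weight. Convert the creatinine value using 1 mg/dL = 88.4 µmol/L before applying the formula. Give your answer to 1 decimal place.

28.1 mL/min

SCr = 364 / 88.4 = 4.118 mg/dL
CrCl = (140 − 56) × 116.7 / (72 × 4.118) × 0.85 = 9802.8 / 296.50 × 0.85 ≈ 28.1 mL/min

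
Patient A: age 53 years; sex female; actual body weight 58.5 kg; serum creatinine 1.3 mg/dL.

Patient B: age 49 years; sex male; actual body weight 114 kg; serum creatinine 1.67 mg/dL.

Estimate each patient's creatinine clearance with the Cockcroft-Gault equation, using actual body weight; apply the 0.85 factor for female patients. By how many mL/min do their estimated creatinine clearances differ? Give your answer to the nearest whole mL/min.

Patient A: CrCl = (140 − 53) × 58.5 / (72 × 1.3) × 0.85 = 5089.5 / 93.60 × 0.85 ≈ 46.2 mL/min
Patient B: CrCl = (140 − 49) × 114 / (72 × 1.67) = 10374.0 / 120.24 ≈ 86.3 mL/min
|46.2 − 86.3| = 40.1 mL/min

40 mL/min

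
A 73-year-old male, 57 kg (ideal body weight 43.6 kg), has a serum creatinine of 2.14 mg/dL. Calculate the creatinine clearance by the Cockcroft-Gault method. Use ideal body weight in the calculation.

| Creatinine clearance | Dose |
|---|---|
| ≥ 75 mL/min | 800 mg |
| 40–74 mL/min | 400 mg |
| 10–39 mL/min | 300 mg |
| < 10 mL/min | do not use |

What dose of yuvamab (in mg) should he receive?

CrCl = (140 − 73) × 43.6 / (72 × 2.14) = 2921.2 / 154.08 ≈ 19.0 mL/min
CrCl ≈ 19 mL/min → bracket 10–39 mL/min.
Dose for this bracket: 300 mg.

300 mg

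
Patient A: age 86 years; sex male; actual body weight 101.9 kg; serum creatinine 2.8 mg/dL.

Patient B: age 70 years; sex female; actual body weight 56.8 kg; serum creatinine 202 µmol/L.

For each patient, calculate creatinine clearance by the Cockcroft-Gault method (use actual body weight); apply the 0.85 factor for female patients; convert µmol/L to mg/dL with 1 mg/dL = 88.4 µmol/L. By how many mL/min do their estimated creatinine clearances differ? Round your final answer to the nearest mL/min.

Patient A: CrCl = (140 − 86) × 101.9 / (72 × 2.8) = 5502.6 / 201.60 ≈ 27.3 mL/min
Patient B: SCr = 202 / 88.4 = 2.285 mg/dL
Patient B: CrCl = (140 − 70) × 56.8 / (72 × 2.285) × 0.85 = 3976.0 / 164.52 × 0.85 ≈ 20.5 mL/min
|27.3 − 20.5| = 6.8 mL/min

7 mL/min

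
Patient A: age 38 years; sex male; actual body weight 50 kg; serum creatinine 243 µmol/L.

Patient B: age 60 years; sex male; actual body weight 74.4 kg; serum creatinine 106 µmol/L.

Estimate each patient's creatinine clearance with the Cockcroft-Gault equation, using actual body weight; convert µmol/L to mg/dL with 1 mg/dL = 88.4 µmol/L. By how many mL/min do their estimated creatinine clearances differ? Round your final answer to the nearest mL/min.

Patient A: SCr = 243 / 88.4 = 2.749 mg/dL
Patient A: CrCl = (140 − 38) × 50 / (72 × 2.749) = 5100.0 / 197.93 ≈ 25.8 mL/min
Patient B: SCr = 106 / 88.4 = 1.199 mg/dL
Patient B: CrCl = (140 − 60) × 74.4 / (72 × 1.199) = 5952.0 / 86.33 ≈ 68.9 mL/min
|25.8 − 68.9| = 43.1 mL/min

43 mL/min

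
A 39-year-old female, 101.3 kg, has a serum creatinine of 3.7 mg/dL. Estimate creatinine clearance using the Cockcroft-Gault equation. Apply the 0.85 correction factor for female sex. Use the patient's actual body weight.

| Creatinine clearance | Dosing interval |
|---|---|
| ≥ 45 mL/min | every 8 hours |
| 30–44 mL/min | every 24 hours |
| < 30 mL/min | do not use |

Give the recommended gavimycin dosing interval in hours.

CrCl = (140 − 39) × 101.3 / (72 × 3.7) × 0.85 = 10231.3 / 266.40 × 0.85 ≈ 32.6 mL/min
CrCl ≈ 33 mL/min → bracket 30–44 mL/min → every 24 hours.

every 24 hours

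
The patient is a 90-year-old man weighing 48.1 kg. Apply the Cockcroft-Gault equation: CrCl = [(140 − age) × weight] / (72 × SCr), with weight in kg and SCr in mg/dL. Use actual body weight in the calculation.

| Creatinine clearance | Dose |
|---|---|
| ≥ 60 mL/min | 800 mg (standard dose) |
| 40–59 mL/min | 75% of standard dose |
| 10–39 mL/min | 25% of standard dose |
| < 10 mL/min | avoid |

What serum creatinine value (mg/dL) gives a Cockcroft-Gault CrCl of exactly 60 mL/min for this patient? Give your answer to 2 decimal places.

Standard dose requires CrCl ≥ 60 mL/min.
Set (140 − 90) × 48.1 / (72 × SCr) = 60
SCr = (140 − 90) × 48.1 / (72 × 60) = 0.557 mg/dL

0.56 mg/dL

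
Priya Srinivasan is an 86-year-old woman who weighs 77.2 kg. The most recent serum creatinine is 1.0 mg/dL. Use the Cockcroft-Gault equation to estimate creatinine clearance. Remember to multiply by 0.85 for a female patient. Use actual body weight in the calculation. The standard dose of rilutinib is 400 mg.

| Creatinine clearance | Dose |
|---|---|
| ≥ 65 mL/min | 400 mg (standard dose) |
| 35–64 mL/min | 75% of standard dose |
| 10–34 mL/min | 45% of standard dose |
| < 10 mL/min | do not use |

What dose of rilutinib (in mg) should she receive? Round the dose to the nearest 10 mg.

300 mg

CrCl = (140 − 86) × 77.2 / (72 × 1) × 0.85 = 4168.8 / 72.00 × 0.85 ≈ 49.2 mL/min
CrCl ≈ 49 mL/min → bracket 35–64 mL/min.
75% of 400 mg = 300 mg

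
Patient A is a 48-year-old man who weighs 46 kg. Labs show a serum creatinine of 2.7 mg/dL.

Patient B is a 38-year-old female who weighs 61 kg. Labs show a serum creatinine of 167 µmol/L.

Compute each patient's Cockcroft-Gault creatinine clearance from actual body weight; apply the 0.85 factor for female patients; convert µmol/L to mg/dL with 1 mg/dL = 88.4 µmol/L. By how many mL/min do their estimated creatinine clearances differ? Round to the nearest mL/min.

Patient A: CrCl = (140 − 48) × 46 / (72 × 2.7) = 4232.0 / 194.40 ≈ 21.8 mL/min
Patient B: SCr = 167 / 88.4 = 1.889 mg/dL
Patient B: CrCl = (140 − 38) × 61 / (72 × 1.889) × 0.85 = 6222.0 / 136.01 × 0.85 ≈ 38.9 mL/min
|21.8 − 38.9| = 17.1 mL/min

17 mL/min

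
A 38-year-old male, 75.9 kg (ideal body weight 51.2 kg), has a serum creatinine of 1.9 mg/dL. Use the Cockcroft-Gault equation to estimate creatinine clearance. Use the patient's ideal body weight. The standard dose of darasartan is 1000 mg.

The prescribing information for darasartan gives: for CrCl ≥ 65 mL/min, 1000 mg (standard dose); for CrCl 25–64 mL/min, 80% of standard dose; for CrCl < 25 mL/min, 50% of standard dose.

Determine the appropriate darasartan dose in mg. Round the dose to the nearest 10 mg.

CrCl = (140 − 38) × 51.2 / (72 × 1.9) = 5222.4 / 136.80 ≈ 38.2 mL/min
CrCl ≈ 38 mL/min → bracket 25–64 mL/min.
80% of 1000 mg = 800 mg

800 mg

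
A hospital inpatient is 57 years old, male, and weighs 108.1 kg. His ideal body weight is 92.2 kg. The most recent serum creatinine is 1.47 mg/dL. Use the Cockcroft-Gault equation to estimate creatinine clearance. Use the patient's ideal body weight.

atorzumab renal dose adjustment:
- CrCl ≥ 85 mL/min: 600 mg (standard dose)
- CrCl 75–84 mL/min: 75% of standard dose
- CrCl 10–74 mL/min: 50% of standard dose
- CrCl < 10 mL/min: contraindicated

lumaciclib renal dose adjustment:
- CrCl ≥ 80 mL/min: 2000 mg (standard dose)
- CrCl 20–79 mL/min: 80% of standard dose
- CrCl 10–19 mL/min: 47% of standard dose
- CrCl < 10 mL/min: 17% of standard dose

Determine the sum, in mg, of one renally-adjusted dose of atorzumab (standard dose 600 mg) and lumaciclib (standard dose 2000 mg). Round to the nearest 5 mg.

CrCl = (140 − 57) × 92.2 / (72 × 1.47) = 7652.6 / 105.84 ≈ 72.3 mL/min
CrCl ≈ 72 mL/min.
atorzumab: 10–74 mL/min → 50% of 600 mg = 300 mg.
lumaciclib: 20–79 mL/min → 80% of 2000 mg = 1600 mg.
Total = 300 + 1600 = 1900 mg.

1900 mg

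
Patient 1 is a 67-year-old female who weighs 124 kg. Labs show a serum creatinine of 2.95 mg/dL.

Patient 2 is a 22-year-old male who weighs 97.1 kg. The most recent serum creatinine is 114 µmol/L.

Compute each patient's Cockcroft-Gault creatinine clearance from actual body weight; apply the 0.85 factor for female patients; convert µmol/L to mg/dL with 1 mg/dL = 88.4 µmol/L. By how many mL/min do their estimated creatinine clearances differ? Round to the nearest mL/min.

Patient 1: CrCl = (140 − 67) × 124 / (72 × 2.95) × 0.85 = 9052.0 / 212.40 × 0.85 ≈ 36.2 mL/min
Patient 2: SCr = 114 / 88.4 = 1.29 mg/dL
Patient 2: CrCl = (140 − 22) × 97.1 / (72 × 1.29) = 11457.8 / 92.88 ≈ 123.4 mL/min
|36.2 − 123.4| = 87.2 mL/min

87 mL/min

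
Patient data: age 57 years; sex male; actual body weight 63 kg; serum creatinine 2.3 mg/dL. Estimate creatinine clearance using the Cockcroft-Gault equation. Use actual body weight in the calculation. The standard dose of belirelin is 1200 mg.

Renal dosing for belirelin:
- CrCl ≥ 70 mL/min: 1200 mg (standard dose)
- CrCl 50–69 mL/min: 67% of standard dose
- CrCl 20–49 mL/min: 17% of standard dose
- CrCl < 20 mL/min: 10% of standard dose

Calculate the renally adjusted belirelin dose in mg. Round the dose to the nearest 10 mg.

CrCl = (140 − 57) × 63 / (72 × 2.3) = 5229.0 / 165.60 ≈ 31.6 mL/min
CrCl ≈ 32 mL/min → bracket 20–49 mL/min.
17% of 1200 mg = 204 mg → 200 mg

200 mg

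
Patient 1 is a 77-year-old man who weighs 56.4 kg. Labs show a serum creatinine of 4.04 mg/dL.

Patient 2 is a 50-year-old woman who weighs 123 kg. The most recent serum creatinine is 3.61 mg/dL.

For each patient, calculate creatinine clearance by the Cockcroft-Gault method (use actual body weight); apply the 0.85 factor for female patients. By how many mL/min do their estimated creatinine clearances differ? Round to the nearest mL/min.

Patient 1: CrCl = (140 − 77) × 56.4 / (72 × 4.04) = 3553.2 / 290.88 ≈ 12.2 mL/min
Patient 2: CrCl = (140 − 50) × 123 / (72 × 3.61) × 0.85 = 11070.0 / 259.92 × 0.85 ≈ 36.2 mL/min
|12.2 − 36.2| = 24.0 mL/min

24 mL/min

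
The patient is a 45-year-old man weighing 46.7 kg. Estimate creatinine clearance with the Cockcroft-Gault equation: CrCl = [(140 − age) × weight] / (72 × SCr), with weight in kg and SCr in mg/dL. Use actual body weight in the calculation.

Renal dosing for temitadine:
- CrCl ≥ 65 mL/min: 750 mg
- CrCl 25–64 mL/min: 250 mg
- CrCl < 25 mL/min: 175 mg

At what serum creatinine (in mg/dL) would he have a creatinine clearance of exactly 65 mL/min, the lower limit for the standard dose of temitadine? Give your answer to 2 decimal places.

0.95 mg/dL

Standard dose requires CrCl ≥ 65 mL/min.
Set (140 − 45) × 46.7 / (72 × SCr) = 65
SCr = (140 − 45) × 46.7 / (72 × 65) = 0.948 mg/dL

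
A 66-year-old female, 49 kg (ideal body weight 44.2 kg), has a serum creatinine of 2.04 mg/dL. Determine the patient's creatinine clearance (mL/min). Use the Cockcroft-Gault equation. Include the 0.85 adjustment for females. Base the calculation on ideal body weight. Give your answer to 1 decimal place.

CrCl = (140 − 66) × 44.2 / (72 × 2.04) × 0.85 = 3270.8 / 146.88 × 0.85 ≈ 18.9 mL/min

18.9 mL/min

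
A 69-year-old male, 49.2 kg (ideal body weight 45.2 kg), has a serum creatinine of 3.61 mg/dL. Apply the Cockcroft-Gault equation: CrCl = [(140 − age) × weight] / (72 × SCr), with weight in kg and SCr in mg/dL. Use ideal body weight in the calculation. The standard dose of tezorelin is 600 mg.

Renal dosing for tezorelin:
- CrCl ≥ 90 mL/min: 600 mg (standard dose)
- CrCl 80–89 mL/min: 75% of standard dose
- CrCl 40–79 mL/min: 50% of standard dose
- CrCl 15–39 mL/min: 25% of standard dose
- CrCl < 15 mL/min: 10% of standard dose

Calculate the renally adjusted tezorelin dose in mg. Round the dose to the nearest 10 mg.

60 mg

CrCl = (140 − 69) × 45.2 / (72 × 3.61) = 3209.2 / 259.92 ≈ 12.3 mL/min
CrCl ≈ 12 mL/min → bracket < 15 mL/min.
10% of 600 mg = 60 mg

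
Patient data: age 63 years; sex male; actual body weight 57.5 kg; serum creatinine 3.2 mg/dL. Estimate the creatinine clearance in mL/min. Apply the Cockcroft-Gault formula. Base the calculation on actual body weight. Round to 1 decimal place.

19.2 mL/min

CrCl = (140 − 63) × 57.5 / (72 × 3.2) = 4427.5 / 230.40 ≈ 19.2 mL/min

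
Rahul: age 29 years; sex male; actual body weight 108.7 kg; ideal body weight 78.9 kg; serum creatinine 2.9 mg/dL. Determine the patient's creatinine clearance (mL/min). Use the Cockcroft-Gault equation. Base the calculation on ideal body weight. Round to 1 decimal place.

CrCl = (140 − 29) × 78.9 / (72 × 2.9) = 8757.9 / 208.80 ≈ 41.9 mL/min

41.9 mL/min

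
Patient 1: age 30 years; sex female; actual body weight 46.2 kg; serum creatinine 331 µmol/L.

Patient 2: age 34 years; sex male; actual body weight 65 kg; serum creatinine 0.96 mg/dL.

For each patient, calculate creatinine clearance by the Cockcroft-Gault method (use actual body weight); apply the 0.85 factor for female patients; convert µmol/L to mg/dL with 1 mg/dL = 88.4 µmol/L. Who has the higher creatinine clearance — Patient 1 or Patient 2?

Patient 1: SCr = 331 / 88.4 = 3.744 mg/dL
Patient 1: CrCl = (140 − 30) × 46.2 / (72 × 3.744) × 0.85 = 5082.0 / 269.57 × 0.85 ≈ 16.0 mL/min
Patient 2: CrCl = (140 − 34) × 65 / (72 × 0.96) = 6890.0 / 69.12 ≈ 99.7 mL/min
16.0 vs 99.7 mL/min → Patient 2 is higher.

Patient 2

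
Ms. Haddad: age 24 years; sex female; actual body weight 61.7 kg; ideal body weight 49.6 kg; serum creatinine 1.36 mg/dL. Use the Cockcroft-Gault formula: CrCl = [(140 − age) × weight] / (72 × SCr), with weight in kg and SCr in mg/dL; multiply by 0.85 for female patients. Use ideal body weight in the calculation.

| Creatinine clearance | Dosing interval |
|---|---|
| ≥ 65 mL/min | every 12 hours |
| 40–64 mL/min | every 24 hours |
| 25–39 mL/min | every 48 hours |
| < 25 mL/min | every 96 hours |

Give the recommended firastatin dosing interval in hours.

CrCl = (140 − 24) × 49.6 / (72 × 1.36) × 0.85 = 5753.6 / 97.92 × 0.85 ≈ 49.9 mL/min
CrCl ≈ 50 mL/min → bracket 40–64 mL/min → every 24 hours.

every 24 hours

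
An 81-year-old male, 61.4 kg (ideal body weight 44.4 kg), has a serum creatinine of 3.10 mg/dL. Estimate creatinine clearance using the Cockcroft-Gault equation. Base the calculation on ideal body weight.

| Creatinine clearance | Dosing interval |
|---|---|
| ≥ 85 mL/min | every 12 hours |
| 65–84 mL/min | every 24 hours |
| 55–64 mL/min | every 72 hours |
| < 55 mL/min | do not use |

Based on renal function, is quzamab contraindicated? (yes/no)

CrCl = (140 − 81) × 44.4 / (72 × 3.1) = 2619.6 / 223.20 ≈ 11.7 mL/min
CrCl ≈ 12 mL/min, which is < 55 mL/min.

yes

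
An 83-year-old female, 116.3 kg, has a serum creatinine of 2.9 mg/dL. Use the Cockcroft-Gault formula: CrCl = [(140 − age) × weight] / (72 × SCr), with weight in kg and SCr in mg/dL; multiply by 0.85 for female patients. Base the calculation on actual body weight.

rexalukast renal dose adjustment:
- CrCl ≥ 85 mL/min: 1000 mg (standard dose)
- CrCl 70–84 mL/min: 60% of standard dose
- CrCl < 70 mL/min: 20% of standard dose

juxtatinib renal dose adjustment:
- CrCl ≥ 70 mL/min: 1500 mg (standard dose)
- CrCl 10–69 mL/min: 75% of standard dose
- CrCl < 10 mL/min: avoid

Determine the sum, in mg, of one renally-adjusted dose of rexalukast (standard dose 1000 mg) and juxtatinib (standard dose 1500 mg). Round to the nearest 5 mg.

1325 mg

CrCl = (140 − 83) × 116.3 / (72 × 2.9) × 0.85 = 6629.1 / 208.80 × 0.85 ≈ 27.0 mL/min
CrCl ≈ 27 mL/min.
rexalukast: < 70 mL/min → 20% of 1000 mg = 200 mg.
juxtatinib: 10–69 mL/min → 75% of 1500 mg = 1125 mg.
Total = 200 + 1125 = 1325 mg.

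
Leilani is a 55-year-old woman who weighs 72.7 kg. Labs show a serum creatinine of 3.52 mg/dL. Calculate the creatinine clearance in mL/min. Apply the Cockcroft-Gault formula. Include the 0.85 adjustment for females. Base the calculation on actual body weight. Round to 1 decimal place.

20.7 mL/min

CrCl = (140 − 55) × 72.7 / (72 × 3.52) × 0.85 = 6179.5 / 253.44 × 0.85 ≈ 20.7 mL/min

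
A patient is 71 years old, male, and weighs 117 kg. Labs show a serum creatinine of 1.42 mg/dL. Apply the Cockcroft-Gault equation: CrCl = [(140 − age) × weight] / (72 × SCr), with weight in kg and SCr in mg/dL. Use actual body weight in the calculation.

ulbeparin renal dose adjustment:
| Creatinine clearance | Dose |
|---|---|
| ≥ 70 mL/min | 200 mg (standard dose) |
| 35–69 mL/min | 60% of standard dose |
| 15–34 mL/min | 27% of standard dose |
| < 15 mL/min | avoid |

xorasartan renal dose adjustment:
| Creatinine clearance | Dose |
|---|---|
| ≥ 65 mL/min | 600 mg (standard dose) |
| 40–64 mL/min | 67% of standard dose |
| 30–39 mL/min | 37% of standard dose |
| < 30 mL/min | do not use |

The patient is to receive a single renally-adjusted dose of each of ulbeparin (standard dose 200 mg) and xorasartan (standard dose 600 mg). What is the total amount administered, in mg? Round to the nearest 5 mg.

800 mg

CrCl = (140 − 71) × 117 / (72 × 1.42) = 8073.0 / 102.24 ≈ 79.0 mL/min
CrCl ≈ 79 mL/min.
ulbeparin: ≥ 70 mL/min → 100% of 200 mg = 200 mg.
xorasartan: ≥ 65 mL/min → 100% of 600 mg = 600 mg.
Total = 200 + 600 = 800 mg.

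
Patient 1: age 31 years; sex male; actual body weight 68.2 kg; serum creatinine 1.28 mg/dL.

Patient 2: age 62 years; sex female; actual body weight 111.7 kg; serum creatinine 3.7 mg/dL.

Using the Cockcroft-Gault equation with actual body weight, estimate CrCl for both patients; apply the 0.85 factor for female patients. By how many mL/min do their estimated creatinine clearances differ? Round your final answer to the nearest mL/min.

Patient 1: CrCl = (140 − 31) × 68.2 / (72 × 1.28) = 7433.8 / 92.16 ≈ 80.7 mL/min
Patient 2: CrCl = (140 − 62) × 111.7 / (72 × 3.7) × 0.85 = 8712.6 / 266.40 × 0.85 ≈ 27.8 mL/min
|80.7 − 27.8| = 52.9 mL/min

53 mL/min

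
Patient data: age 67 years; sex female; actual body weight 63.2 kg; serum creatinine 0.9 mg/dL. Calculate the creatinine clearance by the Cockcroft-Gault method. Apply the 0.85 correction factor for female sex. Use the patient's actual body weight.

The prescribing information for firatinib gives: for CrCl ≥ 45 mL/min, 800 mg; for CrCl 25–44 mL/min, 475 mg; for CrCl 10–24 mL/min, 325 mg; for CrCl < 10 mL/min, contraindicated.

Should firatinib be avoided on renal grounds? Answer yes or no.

no

CrCl = (140 − 67) × 63.2 / (72 × 0.9) × 0.85 = 4613.6 / 64.80 × 0.85 ≈ 60.5 mL/min
CrCl ≈ 61 mL/min, which is ≥ 10 mL/min.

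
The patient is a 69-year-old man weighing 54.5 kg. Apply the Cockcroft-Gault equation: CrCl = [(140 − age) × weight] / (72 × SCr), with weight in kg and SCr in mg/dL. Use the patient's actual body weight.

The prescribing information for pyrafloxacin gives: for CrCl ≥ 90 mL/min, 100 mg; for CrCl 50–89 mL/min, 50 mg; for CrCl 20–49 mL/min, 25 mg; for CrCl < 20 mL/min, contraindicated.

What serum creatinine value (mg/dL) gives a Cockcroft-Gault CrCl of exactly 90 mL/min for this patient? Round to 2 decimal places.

Standard dose requires CrCl ≥ 90 mL/min.
Set (140 − 69) × 54.5 / (72 × SCr) = 90
SCr = (140 − 69) × 54.5 / (72 × 90) = 0.597 mg/dL

0.60 mg/dL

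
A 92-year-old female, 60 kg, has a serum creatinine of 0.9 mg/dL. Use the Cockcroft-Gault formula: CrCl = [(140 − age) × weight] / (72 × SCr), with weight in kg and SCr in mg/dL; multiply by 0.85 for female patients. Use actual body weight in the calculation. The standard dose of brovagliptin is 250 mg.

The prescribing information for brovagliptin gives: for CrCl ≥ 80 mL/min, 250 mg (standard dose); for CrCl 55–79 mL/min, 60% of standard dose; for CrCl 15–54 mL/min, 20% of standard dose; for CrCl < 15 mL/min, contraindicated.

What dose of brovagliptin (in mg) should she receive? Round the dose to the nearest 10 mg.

50 mg

CrCl = (140 − 92) × 60 / (72 × 0.9) × 0.85 = 2880.0 / 64.80 × 0.85 ≈ 37.8 mL/min
CrCl ≈ 38 mL/min → bracket 15–54 mL/min.
20% of 250 mg = 50 mg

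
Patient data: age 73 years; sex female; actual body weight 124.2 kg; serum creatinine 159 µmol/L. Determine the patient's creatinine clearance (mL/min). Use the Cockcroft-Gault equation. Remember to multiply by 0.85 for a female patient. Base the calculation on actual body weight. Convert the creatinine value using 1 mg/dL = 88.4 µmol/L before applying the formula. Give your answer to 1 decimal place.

SCr = 159 / 88.4 = 1.799 mg/dL
CrCl = (140 − 73) × 124.2 / (72 × 1.799) × 0.85 = 8321.4 / 129.53 × 0.85 ≈ 54.6 mL/min

54.6 mL/min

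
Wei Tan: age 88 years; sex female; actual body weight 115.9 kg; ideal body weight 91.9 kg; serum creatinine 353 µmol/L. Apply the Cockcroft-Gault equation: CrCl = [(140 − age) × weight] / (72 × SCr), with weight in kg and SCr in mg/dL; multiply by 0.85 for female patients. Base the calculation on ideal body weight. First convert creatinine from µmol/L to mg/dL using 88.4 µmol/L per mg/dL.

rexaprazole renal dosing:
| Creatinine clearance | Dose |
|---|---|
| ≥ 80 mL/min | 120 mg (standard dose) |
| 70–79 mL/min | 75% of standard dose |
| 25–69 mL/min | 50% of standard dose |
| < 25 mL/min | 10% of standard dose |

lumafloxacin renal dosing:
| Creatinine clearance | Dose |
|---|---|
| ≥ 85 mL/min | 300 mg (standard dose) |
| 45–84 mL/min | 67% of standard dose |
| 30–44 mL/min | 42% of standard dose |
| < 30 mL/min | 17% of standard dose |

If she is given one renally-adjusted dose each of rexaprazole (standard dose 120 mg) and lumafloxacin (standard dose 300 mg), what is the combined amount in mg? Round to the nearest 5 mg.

SCr = 353 / 88.4 = 3.993 mg/dL
CrCl = (140 − 88) × 91.9 / (72 × 3.993) × 0.85 = 4778.8 / 287.50 × 0.85 ≈ 14.1 mL/min
CrCl ≈ 14 mL/min.
rexaprazole: < 25 mL/min → 10% of 120 mg = 12 mg.
lumafloxacin: < 30 mL/min → 17% of 300 mg = 51 mg.
Total = 12 + 51 = 63 mg.

65 mg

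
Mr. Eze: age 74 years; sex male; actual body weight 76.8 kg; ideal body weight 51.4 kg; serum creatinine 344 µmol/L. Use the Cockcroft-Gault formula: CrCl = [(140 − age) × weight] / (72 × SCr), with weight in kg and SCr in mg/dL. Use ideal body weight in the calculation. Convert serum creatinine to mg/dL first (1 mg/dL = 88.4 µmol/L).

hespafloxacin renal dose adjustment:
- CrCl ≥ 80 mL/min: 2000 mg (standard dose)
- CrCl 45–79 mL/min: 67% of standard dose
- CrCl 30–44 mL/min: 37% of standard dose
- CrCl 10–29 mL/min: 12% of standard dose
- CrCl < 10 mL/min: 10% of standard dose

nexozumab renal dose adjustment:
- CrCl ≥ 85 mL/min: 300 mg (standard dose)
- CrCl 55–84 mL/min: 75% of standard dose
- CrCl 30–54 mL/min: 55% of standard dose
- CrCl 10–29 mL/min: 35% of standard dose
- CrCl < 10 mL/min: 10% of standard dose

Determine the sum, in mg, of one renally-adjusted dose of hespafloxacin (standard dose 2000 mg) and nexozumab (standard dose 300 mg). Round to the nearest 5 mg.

SCr = 344 / 88.4 = 3.891 mg/dL
CrCl = (140 − 74) × 51.4 / (72 × 3.891) = 3392.4 / 280.15 ≈ 12.1 mL/min
CrCl ≈ 12 mL/min.
hespafloxacin: 10–29 mL/min → 12% of 2000 mg = 240 mg.
nexozumab: 10–29 mL/min → 35% of 300 mg = 105 mg.
Total = 240 + 105 = 345 mg.

345 mg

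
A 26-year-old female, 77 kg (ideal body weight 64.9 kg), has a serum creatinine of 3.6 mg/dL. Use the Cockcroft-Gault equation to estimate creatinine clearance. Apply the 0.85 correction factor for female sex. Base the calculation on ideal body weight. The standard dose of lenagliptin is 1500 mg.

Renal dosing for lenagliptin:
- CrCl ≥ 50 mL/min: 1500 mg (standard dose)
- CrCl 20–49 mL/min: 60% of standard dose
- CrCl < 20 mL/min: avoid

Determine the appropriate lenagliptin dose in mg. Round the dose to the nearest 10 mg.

900 mg

CrCl = (140 − 26) × 64.9 / (72 × 3.6) × 0.85 = 7398.6 / 259.20 × 0.85 ≈ 24.3 mL/min
CrCl ≈ 24 mL/min → bracket 20–49 mL/min.
60% of 1500 mg = 900 mg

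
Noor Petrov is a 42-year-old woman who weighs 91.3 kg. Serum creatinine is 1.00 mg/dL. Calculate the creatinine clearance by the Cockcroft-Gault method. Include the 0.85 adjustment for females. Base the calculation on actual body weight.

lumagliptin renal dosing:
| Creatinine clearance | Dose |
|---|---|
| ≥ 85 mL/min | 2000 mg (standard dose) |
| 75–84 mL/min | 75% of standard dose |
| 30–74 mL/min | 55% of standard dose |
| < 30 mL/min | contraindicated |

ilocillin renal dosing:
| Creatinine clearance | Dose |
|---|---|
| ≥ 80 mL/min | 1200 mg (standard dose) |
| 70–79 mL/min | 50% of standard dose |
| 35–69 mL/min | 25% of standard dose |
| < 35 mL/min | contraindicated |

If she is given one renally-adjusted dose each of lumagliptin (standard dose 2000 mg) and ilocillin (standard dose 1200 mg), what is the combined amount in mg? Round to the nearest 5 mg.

CrCl = (140 − 42) × 91.3 / (72 × 1) × 0.85 = 8947.4 / 72.00 × 0.85 ≈ 105.6 mL/min
CrCl ≈ 106 mL/min.
lumagliptin: ≥ 85 mL/min → 100% of 2000 mg = 2000 mg.
ilocillin: ≥ 80 mL/min → 100% of 1200 mg = 1200 mg.
Total = 2000 + 1200 = 3200 mg.

3200 mg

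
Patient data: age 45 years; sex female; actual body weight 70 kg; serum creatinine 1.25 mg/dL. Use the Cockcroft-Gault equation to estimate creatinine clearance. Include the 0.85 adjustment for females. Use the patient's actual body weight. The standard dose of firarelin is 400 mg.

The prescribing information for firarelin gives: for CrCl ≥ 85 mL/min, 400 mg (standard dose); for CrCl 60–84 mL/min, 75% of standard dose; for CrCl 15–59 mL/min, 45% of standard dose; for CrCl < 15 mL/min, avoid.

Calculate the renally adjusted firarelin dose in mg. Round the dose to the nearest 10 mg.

CrCl = (140 − 45) × 70 / (72 × 1.25) × 0.85 = 6650.0 / 90.00 × 0.85 ≈ 62.8 mL/min
CrCl ≈ 63 mL/min → bracket 60–84 mL/min.
75% of 400 mg = 300 mg

300 mg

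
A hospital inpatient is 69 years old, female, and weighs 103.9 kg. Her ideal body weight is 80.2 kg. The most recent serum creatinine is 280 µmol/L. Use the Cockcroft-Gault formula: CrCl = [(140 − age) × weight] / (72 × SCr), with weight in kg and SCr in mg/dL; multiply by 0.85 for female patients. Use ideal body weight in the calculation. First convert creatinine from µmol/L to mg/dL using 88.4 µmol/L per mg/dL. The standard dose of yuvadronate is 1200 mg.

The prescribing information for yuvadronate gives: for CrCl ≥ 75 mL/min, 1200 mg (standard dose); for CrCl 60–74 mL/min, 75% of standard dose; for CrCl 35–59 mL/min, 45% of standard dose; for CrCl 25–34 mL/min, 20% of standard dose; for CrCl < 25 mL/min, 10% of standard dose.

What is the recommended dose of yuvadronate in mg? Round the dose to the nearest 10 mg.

120 mg

SCr = 280 / 88.4 = 3.167 mg/dL
CrCl = (140 − 69) × 80.2 / (72 × 3.167) × 0.85 = 5694.2 / 228.02 × 0.85 ≈ 21.2 mL/min
CrCl ≈ 21 mL/min → bracket < 25 mL/min.
10% of 1200 mg = 120 mg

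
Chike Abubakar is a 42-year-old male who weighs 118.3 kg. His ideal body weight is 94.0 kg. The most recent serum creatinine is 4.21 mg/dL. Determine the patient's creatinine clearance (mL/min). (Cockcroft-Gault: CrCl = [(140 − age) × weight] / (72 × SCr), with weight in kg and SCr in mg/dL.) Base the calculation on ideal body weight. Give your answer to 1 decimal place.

30.4 mL/min

CrCl = (140 − 42) × 94 / (72 × 4.21) = 9212.0 / 303.12 ≈ 30.4 mL/min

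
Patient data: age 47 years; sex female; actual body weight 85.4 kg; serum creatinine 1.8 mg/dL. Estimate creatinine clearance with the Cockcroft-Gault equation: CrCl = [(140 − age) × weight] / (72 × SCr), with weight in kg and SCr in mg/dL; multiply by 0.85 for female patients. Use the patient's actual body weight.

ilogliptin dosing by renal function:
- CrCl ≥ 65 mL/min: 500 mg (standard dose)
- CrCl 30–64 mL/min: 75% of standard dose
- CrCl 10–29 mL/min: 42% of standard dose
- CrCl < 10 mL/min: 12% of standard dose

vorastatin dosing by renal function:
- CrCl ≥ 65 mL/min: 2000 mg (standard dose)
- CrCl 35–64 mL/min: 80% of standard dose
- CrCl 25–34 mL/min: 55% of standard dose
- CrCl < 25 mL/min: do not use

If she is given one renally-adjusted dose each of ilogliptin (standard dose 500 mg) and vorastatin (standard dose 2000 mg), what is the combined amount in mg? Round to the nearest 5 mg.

1975 mg

CrCl = (140 − 47) × 85.4 / (72 × 1.8) × 0.85 = 7942.2 / 129.60 × 0.85 ≈ 52.1 mL/min
CrCl ≈ 52 mL/min.
ilogliptin: 30–64 mL/min → 75% of 500 mg = 375 mg.
vorastatin: 35–64 mL/min → 80% of 2000 mg = 1600 mg.
Total = 375 + 1600 = 1975 mg.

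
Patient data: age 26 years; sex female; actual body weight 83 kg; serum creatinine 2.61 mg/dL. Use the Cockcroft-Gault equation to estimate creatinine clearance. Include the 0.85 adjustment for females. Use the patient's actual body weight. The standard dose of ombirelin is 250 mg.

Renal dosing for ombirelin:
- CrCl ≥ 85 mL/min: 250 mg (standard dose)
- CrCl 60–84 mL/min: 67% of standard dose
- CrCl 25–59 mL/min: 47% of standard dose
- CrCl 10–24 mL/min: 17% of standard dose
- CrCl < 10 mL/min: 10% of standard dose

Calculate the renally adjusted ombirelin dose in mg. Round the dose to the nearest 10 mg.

CrCl = (140 − 26) × 83 / (72 × 2.61) × 0.85 = 9462.0 / 187.92 × 0.85 ≈ 42.8 mL/min
CrCl ≈ 43 mL/min → bracket 25–59 mL/min.
47% of 250 mg = 117.5 mg → 120 mg

120 mg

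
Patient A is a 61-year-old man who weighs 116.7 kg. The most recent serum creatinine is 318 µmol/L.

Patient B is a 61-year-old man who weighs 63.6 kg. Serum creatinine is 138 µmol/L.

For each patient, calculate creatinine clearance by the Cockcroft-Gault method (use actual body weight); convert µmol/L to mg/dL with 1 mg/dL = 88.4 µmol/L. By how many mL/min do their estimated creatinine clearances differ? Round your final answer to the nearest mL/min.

Patient A: SCr = 318 / 88.4 = 3.597 mg/dL
Patient A: CrCl = (140 − 61) × 116.7 / (72 × 3.597) = 9219.3 / 258.98 ≈ 35.6 mL/min
Patient B: SCr = 138 / 88.4 = 1.561 mg/dL
Patient B: CrCl = (140 − 61) × 63.6 / (72 × 1.561) = 5024.4 / 112.39 ≈ 44.7 mL/min
|35.6 − 44.7| = 9.1 mL/min

9 mL/min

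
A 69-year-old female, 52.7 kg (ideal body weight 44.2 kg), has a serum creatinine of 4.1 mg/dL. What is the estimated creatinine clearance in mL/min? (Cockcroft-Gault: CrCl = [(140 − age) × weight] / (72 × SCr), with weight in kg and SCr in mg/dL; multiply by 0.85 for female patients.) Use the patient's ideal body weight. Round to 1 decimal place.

CrCl = (140 − 69) × 44.2 / (72 × 4.1) × 0.85 = 3138.2 / 295.20 × 0.85 ≈ 9.0 mL/min

9.0 mL/min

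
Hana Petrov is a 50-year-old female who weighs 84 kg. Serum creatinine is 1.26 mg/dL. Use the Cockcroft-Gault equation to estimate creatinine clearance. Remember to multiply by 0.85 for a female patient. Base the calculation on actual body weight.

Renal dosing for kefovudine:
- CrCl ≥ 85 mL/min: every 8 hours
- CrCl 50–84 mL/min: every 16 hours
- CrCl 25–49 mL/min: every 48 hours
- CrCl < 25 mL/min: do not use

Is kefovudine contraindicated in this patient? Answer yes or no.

CrCl = (140 − 50) × 84 / (72 × 1.26) × 0.85 = 7560.0 / 90.72 × 0.85 ≈ 70.8 mL/min
CrCl ≈ 71 mL/min, which is ≥ 25 mL/min.

no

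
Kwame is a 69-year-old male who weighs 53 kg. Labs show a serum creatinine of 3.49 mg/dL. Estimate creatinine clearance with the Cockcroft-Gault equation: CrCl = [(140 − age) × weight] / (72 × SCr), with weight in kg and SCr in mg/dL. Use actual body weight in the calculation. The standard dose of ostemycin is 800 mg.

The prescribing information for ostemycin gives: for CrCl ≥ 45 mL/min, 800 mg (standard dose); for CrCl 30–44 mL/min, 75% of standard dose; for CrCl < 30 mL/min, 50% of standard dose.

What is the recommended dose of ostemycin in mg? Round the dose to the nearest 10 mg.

CrCl = (140 − 69) × 53 / (72 × 3.49) = 3763.0 / 251.28 ≈ 15.0 mL/min
CrCl ≈ 15 mL/min → bracket < 30 mL/min.
50% of 800 mg = 400 mg

400 mg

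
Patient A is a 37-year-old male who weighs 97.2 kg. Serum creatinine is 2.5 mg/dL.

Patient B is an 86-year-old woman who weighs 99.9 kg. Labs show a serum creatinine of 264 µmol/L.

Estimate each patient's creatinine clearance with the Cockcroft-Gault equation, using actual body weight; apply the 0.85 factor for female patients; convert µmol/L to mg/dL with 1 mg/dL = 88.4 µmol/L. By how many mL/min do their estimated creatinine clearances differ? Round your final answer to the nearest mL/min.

Patient A: CrCl = (140 − 37) × 97.2 / (72 × 2.5) = 10011.6 / 180.00 ≈ 55.6 mL/min
Patient B: SCr = 264 / 88.4 = 2.986 mg/dL
Patient B: CrCl = (140 − 86) × 99.9 / (72 × 2.986) × 0.85 = 5394.6 / 214.99 × 0.85 ≈ 21.3 mL/min
|55.6 − 21.3| = 34.3 mL/min

34 mL/min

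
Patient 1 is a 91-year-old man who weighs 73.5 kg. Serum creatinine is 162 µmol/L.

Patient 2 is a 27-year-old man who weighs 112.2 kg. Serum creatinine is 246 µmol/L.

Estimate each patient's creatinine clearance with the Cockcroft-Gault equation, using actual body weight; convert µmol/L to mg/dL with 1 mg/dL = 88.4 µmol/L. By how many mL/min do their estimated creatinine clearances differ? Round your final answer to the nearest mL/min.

Patient 1: SCr = 162 / 88.4 = 1.833 mg/dL
Patient 1: CrCl = (140 − 91) × 73.5 / (72 × 1.833) = 3601.5 / 131.98 ≈ 27.3 mL/min
Patient 2: SCr = 246 / 88.4 = 2.783 mg/dL
Patient 2: CrCl = (140 − 27) × 112.2 / (72 × 2.783) = 12678.6 / 200.38 ≈ 63.3 mL/min
|27.3 − 63.3| = 36.0 mL/min

36 mL/min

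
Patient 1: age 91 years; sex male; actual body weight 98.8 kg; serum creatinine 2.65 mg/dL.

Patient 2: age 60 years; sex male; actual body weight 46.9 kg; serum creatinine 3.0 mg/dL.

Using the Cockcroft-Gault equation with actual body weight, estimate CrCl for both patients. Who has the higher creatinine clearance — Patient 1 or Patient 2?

Patient 1: CrCl = (140 − 91) × 98.8 / (72 × 2.65) = 4841.2 / 190.80 ≈ 25.4 mL/min
Patient 2: CrCl = (140 − 60) × 46.9 / (72 × 3) = 3752.0 / 216.00 ≈ 17.4 mL/min
25.4 vs 17.4 mL/min → Patient 1 is higher.

Patient 1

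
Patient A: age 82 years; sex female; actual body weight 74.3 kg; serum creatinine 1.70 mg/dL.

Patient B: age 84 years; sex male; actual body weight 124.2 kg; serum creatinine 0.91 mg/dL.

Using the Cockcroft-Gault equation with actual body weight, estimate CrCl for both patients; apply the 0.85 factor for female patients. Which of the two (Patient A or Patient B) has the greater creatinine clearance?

Patient A: CrCl = (140 − 82) × 74.3 / (72 × 1.7) × 0.85 = 4309.4 / 122.40 × 0.85 ≈ 29.9 mL/min
Patient B: CrCl = (140 − 84) × 124.2 / (72 × 0.91) = 6955.2 / 65.52 ≈ 106.2 mL/min
29.9 vs 106.2 mL/min → Patient B is higher.

Patient B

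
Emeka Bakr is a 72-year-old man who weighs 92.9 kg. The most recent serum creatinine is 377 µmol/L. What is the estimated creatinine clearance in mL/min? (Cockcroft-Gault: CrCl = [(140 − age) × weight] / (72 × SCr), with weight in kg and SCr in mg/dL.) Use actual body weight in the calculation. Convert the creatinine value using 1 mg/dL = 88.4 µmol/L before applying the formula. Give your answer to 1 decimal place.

SCr = 377 / 88.4 = 4.265 mg/dL
CrCl = (140 − 72) × 92.9 / (72 × 4.265) = 6317.2 / 307.08 ≈ 20.6 mL/min

20.6 mL/min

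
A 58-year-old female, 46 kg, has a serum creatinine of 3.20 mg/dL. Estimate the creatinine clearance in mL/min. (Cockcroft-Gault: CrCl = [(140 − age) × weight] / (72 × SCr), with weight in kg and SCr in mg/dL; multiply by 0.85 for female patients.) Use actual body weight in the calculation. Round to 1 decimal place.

CrCl = (140 − 58) × 46 / (72 × 3.2) × 0.85 = 3772.0 / 230.40 × 0.85 ≈ 13.9 mL/min

13.9 mL/min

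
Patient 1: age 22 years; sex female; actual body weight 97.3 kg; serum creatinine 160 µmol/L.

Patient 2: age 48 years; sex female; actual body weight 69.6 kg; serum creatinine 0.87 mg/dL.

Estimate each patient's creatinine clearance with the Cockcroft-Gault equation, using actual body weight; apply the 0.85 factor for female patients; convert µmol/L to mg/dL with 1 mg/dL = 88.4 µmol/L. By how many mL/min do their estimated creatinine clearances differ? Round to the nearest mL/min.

Patient 1: SCr = 160 / 88.4 = 1.81 mg/dL
Patient 1: CrCl = (140 − 22) × 97.3 / (72 × 1.81) × 0.85 = 11481.4 / 130.32 × 0.85 ≈ 74.9 mL/min
Patient 2: CrCl = (140 − 48) × 69.6 / (72 × 0.87) × 0.85 = 6403.2 / 62.64 × 0.85 ≈ 86.9 mL/min
|74.9 − 86.9| = 12.0 mL/min

12 mL/min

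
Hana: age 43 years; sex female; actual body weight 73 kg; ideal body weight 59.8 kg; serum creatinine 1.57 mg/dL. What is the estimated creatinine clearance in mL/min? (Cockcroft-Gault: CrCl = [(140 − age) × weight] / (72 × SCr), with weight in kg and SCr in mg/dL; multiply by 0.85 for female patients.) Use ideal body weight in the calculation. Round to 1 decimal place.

CrCl = (140 − 43) × 59.8 / (72 × 1.57) × 0.85 = 5800.6 / 113.04 × 0.85 ≈ 43.6 mL/min

43.6 mL/min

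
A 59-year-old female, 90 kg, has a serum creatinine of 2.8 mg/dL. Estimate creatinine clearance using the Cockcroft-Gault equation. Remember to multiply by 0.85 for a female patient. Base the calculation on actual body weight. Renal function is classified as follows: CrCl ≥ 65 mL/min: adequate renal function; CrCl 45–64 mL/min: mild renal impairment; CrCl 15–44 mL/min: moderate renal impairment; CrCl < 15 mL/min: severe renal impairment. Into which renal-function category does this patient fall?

moderate renal impairment

CrCl = (140 − 59) × 90 / (72 × 2.8) × 0.85 = 7290.0 / 201.60 × 0.85 ≈ 30.7 mL/min
31 mL/min falls in the 'moderate renal impairment' range.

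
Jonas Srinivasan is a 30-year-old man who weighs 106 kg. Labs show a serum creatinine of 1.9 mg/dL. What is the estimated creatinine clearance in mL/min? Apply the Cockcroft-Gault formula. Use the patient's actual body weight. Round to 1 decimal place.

CrCl = (140 − 30) × 106 / (72 × 1.9) = 11660.0 / 136.80 ≈ 85.2 mL/min

85.2 mL/min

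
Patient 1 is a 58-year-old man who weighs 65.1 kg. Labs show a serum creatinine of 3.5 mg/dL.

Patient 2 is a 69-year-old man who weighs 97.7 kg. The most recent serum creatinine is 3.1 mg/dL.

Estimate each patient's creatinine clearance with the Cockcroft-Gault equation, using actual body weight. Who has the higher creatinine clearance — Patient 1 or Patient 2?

Patient 2

Patient 1: CrCl = (140 − 58) × 65.1 / (72 × 3.5) = 5338.2 / 252.00 ≈ 21.2 mL/min
Patient 2: CrCl = (140 − 69) × 97.7 / (72 × 3.1) = 6936.7 / 223.20 ≈ 31.1 mL/min
21.2 vs 31.1 mL/min → Patient 2 is higher.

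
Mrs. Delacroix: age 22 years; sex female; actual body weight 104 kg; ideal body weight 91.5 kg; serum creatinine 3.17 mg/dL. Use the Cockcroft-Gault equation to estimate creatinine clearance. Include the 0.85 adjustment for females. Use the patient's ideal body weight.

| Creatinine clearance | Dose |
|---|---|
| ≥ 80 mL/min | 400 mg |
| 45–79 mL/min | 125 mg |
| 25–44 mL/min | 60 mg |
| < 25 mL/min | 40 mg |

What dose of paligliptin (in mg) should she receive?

60 mg

CrCl = (140 − 22) × 91.5 / (72 × 3.17) × 0.85 = 10797.0 / 228.24 × 0.85 ≈ 40.2 mL/min
CrCl ≈ 40 mL/min → bracket 25–44 mL/min.
Dose for this bracket: 60 mg.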